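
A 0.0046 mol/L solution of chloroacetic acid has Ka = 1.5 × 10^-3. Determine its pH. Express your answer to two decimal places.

pH = 2.70

ClCH2COOH ⇌ ClCH2COO- + H+
Ka = [H+]²/(0.0046 − [H+]) = 1.5 × 10^-3
The 5% rule fails; solving [H+]² + Ka·[H+] − Ka·C₀ = 0 exactly:
[H+] = [−0.0015 + √(0.0015² + 2.76e-05)]/2 = 1.98 × 10^-3 M
pH = −log(1.98 × 10^-3) = 2.70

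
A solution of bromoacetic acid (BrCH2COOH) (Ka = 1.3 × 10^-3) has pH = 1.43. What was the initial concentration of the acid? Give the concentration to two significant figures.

[H+] = 10^(-1.43) = 3.72 × 10^-2 M = x
Ka = x²/(C₀ − x) ⇒ C₀ = x + x²/Ka
C₀ = 3.72 × 10^-2 + (3.72 × 10^-2)²/(1.3 × 10^-3) = 1.10 M

C₀ = 1.1 M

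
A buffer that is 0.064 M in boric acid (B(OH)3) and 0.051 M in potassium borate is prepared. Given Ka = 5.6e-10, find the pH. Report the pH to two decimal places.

pKa = −log(5.6 × 10^-10) = 9.252
Henderson–Hasselbalch: pH = pKa + log([B(OH)4-]/[B(OH)3]) = 9.252 + log(0.051/0.064)
pH = 9.252 + (-0.099) = 9.15

pH = 9.15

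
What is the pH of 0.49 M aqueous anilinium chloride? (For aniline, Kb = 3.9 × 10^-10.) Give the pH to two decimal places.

pH = 2.45

C6H5NH3+ is the conjugate acid of the weak base C6H5NH2.
Ka = Kw/Kb = 1.0×10^-14 / 3.9 × 10^-10 = 2.56 × 10^-5
From the ICE table, Ka = x²/(0.49 − x) = 2.56 × 10^-5.
Neglecting x in the denominator: x = √(2.56 × 10^-5 × 0.49) = 3.54 × 10^-3 M
(x/C₀ = 0.72% < 5%, so the approximation holds.)
pH = −log[H+] = −log(3.54 × 10^-3) = 2.45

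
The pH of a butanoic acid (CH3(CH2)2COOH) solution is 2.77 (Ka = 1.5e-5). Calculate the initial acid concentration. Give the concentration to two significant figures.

C₀ = 1.9 × 10^-1 M

[H+] = 10^(-2.77) = 1.70 × 10^-3 M = x
Ka = x²/(C₀ − x) ⇒ C₀ = x + x²/Ka
C₀ = 1.70 × 10^-3 + (1.70 × 10^-3)²/(1.5 × 10^-5) = 1.94 × 10^-1 M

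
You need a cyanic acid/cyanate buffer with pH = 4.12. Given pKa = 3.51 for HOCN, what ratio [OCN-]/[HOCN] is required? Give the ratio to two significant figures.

pH = pKa + log(r) ⇒ log(r) = 4.12 − 3.51 = +0.61
r = [OCN-]/[HOCN] = 10^(+0.61) = 4.07

ratio = 4.1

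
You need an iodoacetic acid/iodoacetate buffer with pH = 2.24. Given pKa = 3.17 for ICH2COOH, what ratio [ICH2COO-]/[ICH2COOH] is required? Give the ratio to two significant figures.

pH = pKa + log(r) ⇒ log(r) = 2.24 − 3.17 = -0.93
r = [ICH2COO-]/[ICH2COOH] = 10^(-0.93) = 0.117

ratio = 0.12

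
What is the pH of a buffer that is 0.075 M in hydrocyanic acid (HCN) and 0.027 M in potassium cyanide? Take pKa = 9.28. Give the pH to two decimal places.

pH = pKa + log([A⁻]/[HA]) = 9.28 + log(0.027/0.075)
pH = 9.28 + (-0.444) = 8.84

pH = 8.84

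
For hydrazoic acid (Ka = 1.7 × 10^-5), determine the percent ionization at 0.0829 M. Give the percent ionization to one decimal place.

HN3 ⇌ N3- + H+; let x = [H+] at equilibrium.
x ≈ √(Ka·C₀) = √(1.7 × 10^-5 × 0.0829) = 1.19 × 10^-3 M
Fraction ionized = 1.19 × 10^-3 / 0.0829 = 0.0144 → 1.4%

1.4%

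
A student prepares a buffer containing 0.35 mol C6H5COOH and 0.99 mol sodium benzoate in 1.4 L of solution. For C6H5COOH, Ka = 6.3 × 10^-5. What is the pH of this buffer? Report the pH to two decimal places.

pKa = −log(6.3 × 10^-5) = 4.201
Henderson–Hasselbalch: pH = pKa + log([C6H5COO-]/[C6H5COOH]) = 4.201 + log(0.99/0.35)
pH = 4.201 + (+0.452) = 4.65

pH = 4.65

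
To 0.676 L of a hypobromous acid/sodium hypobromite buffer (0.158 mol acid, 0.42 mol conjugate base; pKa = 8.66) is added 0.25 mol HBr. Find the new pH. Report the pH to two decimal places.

After neutralization: n(HOBr) = 0.408 mol, n(OBr-) = 0.17 mol.
pH = pKa + log([A⁻]/[HA]) = 8.66 + log(0.17/0.408) = 8.66 -0.380

pH = 8.28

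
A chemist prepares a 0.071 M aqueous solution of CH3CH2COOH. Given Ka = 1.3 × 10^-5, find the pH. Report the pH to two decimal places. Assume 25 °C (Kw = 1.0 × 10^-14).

CH3CH2COOH ⇌ CH3CH2COO- + H+
Ka = x²/(0.071 − x) = 1.3 × 10^-5
Neglecting x in the denominator: x = √(1.3 × 10^-5 × 0.071) = 9.61 × 10^-4 M
pH = −log(9.61 × 10^-4) = 3.02

pH = 3.02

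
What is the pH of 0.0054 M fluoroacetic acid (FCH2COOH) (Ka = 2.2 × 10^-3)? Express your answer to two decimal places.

FCH2COOH ⇌ FCH2COO- + H+
Ka = x²/(0.0054 − x) = 2.2 × 10^-3
The 5% rule fails; solving x² + Ka·x − Ka·C₀ = 0 exactly:
x = [−0.0022 + √(0.0022² + 4.75e-05)]/2 = 2.52 × 10^-3 M
pH = −log[H+] = −log(2.52 × 10^-3) = 2.60

pH = 2.60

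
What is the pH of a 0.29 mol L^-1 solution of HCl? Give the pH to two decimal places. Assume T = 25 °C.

pH = 0.54

HCl is a strong acid and dissociates completely, so [H+] = 0.29 M.
pH = -log(0.29) = 0.54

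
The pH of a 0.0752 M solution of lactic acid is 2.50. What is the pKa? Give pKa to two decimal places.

pKa = 3.86

[H+] = 10^(-2.50) = 3.16 × 10^-3 M
At equilibrium [HA] = 0.0752 − 3.16 × 10^-3 = 7.20 × 10^-2 M
Ka = [H+][A-]/[HA] = (3.16 × 10^-3)² / 7.20 × 10^-2 = 1.39 × 10^-4
pKa = -log(1.39 × 10^-4) = 3.86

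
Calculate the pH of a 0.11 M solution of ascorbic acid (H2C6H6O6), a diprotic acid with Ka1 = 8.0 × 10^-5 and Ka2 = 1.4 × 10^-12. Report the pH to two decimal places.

pH = 2.53

Since Ka1 ≫ Ka2, the first ionization dominates [H+].
Ka1 = x²/(0.11 − x) = 8.0 × 10^-5
x ≈ √(8.0 × 10^-5 × 0.11) = 2.97 × 10^-3 M
pH = −log(2.97 × 10^-3) = 2.53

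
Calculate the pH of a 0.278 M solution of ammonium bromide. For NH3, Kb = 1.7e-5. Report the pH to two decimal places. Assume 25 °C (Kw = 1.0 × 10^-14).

pH = 4.89

NH4+ is the conjugate acid of the weak base NH3.
Ka = Kw/Kb = 1.0×10^-14 / 1.7 × 10^-5 = 5.88 × 10^-10
From the ICE table, Ka = [H+]²/(0.278 − [H+]) = 5.88 × 10^-10.
Neglecting [H+] in the denominator: [H+] = √(5.88 × 10^-10 × 0.278) = 1.28 × 10^-5 M
pH = −log[H+] = −log(1.28 × 10^-5) = 4.89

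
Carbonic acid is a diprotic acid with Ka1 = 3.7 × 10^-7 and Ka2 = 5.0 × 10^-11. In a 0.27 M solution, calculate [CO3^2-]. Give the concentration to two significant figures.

5.0 × 10^-11 M

First ionization gives [H+] ≈ [HCO3-] = 3.16 × 10^-4 M.
Second step: Ka2 = [H+][CO3^2-]/[HCO3-] ≈ [CO3^2-] (since [H+] ≈ [HCO3-]).
So [CO3^2-] ≈ Ka2.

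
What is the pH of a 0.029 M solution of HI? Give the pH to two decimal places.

HI is a strong acid and dissociates completely, so [H+] = 0.029 M.
pH = -log(0.029) = 1.54

pH = 1.54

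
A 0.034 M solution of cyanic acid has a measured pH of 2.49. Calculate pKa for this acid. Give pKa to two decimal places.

pKa = 3.47

[H+] = 10^(-2.49) = 3.24 × 10^-3 M
At equilibrium [HA] = 0.034 − 3.24 × 10^-3 = 3.08 × 10^-2 M
Ka = [H+][A-]/[HA] = (3.24 × 10^-3)² / 3.08 × 10^-2 = 3.41 × 10^-4
pKa = -log(3.41 × 10^-4) = 3.47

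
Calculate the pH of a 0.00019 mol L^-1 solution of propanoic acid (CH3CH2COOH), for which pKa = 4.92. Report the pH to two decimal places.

CH3CH2COOH ⇌ CH3CH2COO- + H+
Ka = 10^(−4.92) = 1.20 × 10^-5
From the ICE table, Ka = x²/(0.00019 − x) = 1.20 × 10^-5.
x is not negligible relative to C₀; solve x² + 1.2e-05·x − 2.28e-09 = 0.
x = (−Ka + √(Ka² + 4·Ka·C₀))/2 = 4.21 × 10^-5 M
pH = −log[H+] = −log(4.21 × 10^-5) = 4.38

pH = 4.38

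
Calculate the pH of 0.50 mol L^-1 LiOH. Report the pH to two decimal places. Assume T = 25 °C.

pH = 13.70

LiOH is a strong base; [OH-] = 0.5 M.
pOH = -log(0.5) = 0.30
pH = 14.00 - 0.30 = 13.70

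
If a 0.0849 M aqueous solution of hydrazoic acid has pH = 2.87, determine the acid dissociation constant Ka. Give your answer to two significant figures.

Ka = 2.2 × 10^-5

[H+] = 10^(-2.87) = 1.35 × 10^-3 M
At equilibrium [HA] = 0.0849 − 1.35 × 10^-3 = 8.35 × 10^-2 M
Ka = [H+][A-]/[HA] = (1.35 × 10^-3)² / 8.35 × 10^-2 = 2.2 × 10^-5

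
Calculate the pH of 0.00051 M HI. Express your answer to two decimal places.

HI is a strong acid and dissociates completely, so [H+] = 0.00051 M.
pH = -log(0.00051) = 3.29

pH = 3.29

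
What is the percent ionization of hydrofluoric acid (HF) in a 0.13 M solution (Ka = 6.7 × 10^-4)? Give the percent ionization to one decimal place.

HF ⇌ F- + H+; let x = [H+] at equilibrium.
Solve x² + 0.00067x − 8.71e-05 = 0 → x = 9.00 × 10^-3 M
Fraction ionized = 9.00 × 10^-3 / 0.13 = 0.0692 → 6.9%

6.9%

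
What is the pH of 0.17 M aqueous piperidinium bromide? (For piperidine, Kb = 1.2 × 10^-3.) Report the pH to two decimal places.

C5H10NH2+ is the conjugate acid of the weak base C5H10NH.
Ka = Kw/Kb = 1.0×10^-14 / 1.2 × 10^-3 = 8.33 × 10^-12
From the ICE table, Ka = [H+]²/(0.17 − [H+]) = 8.33 × 10^-12.
Since Ka ≪ C₀, [H+] ≈ √(Ka·C₀) = 1.19 × 10^-6 M.
pH = −log[H+] = −log(1.19 × 10^-6) = 5.92

pH = 5.92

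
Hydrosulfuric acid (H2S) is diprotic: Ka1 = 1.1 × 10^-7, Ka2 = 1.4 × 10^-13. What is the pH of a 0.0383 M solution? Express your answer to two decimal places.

Since Ka1 ≫ Ka2, the first ionization dominates [H+].
Ka1 = x²/(0.0383 − x) = 1.1 × 10^-7
x ≈ √(1.1 × 10^-7 × 0.0383) = 6.49 × 10^-5 M
pH = −log(6.49 × 10^-5) = 4.19

pH = 4.19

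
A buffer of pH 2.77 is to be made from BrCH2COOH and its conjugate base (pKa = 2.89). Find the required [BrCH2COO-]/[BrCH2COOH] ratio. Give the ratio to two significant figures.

pH = pKa + log(r) ⇒ log(r) = 2.77 − 2.89 = -0.12
r = [BrCH2COO-]/[BrCH2COOH] = 10^(-0.12) = 0.759

ratio = 0.76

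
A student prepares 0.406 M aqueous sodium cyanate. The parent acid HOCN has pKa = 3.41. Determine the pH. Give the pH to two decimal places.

OCN- is the conjugate base of the weak acid HOCN.
Ka = 10^(−3.41) = 3.89 × 10^-4
Kb = Kw/Ka = 1.0×10^-14 / 3.89 × 10^-4 = 2.57 × 10^-11
From the ICE table, Kb = [OH-]²/(0.406 − [OH-]) = 2.57 × 10^-11.
Since Kb ≪ C₀, [OH-] ≈ √(Kb·C₀) = 3.23 × 10^-6 M.
([OH-]/C₀ = 0.0008% < 5%, so the approximation holds.)
pOH = 5.49, so pH = 14.00 − pOH = 8.51

pH = 8.51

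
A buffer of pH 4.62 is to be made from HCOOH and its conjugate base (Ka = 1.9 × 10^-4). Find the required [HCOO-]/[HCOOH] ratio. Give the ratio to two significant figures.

ratio = 7.9

pKa = -log(1.9 × 10^-4) = 3.721
pH = pKa + log(r) ⇒ log(r) = 4.62 − 3.721 = +0.899
r = [HCOO-]/[HCOOH] = 10^(+0.899) = 7.93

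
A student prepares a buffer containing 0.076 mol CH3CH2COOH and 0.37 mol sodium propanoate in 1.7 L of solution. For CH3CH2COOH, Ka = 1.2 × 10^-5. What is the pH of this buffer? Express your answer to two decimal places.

pKa = −log(1.2 × 10^-5) = 4.921
pH = pKa + log([A⁻]/[HA]) = 4.921 + log(0.37/0.076)
pH = 4.921 + (+0.687) = 5.61

pH = 5.61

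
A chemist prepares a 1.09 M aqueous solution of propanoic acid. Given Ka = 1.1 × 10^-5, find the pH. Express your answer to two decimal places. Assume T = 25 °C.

CH3CH2COOH ⇌ CH3CH2COO- + H+
From the ICE table, Ka = x²/(1.09 − x) = 1.1 × 10^-5.
Since Ka ≪ C₀, x ≈ √(Ka·C₀) = 3.46 × 10^-3 M.
Check: 0.32% ionized — well under 5%, approximation valid.
pH = −log[H+] = −log(3.46 × 10^-3) = 2.46

pH = 2.46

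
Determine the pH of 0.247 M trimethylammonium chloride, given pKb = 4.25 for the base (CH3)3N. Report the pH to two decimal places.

pH = 5.18

(CH3)3NH+ is the conjugate acid of the weak base (CH3)3N.
Kb = 10^(−4.25) = 5.62 × 10^-5
Ka = Kw/Kb = 1.0×10^-14 / 5.62 × 10^-5 = 1.78 × 10^-10
Ka = [H+]²/(0.247 − [H+]) = 1.78 × 10^-10
Assume [H+] ≪ 0.247: [H+] ≈ √(1.78 × 10^-10 × 0.247) = 6.63 × 10^-6 M
pH = −log[H+] = −log(6.63 × 10^-6) = 5.18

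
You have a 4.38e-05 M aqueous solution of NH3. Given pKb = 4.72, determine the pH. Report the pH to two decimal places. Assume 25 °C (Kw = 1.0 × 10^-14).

pH = 9.32

NH3 + H2O ⇌ NH4+ + OH-
Kb = 10^(−4.72) = 1.91 × 10^-5
Let x = [OH-] at equilibrium. Kb = x²/(4.38e-05 − x).
x is not negligible relative to C₀; solve x² + 1.91e-05·x − 8.37e-10 = 0.
x = (−Kb + √(Kb² + 4·Kb·C₀))/2 = 2.09 × 10^-5 M
pOH = −log(2.09 × 10^-5) = 4.68; pH = 14.00 − 4.68 = 9.32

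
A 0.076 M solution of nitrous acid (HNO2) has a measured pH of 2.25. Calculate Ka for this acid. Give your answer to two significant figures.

[H+] = 10^(-2.25) = 5.62 × 10^-3 M
At equilibrium [HA] = 0.076 − 5.62 × 10^-3 = 7.04 × 10^-2 M
Ka = [H+][A-]/[HA] = (5.62 × 10^-3)² / 7.04 × 10^-2 = 4.5 × 10^-4

Ka = 4.5 × 10^-4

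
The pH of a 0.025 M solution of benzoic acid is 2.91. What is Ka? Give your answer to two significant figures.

[H+] = 10^(-2.91) = 1.23 × 10^-3 M
At equilibrium [HA] = 0.025 − 1.23 × 10^-3 = 2.38 × 10^-2 M
Ka = [H+][A-]/[HA] = (1.23 × 10^-3)² / 2.38 × 10^-2 = 6.4 × 10^-5

Ka = 6.4 × 10^-5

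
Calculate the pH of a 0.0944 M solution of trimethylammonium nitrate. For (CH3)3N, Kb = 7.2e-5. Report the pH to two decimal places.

pH = 5.44

(CH3)3NH+ is the conjugate acid of the weak base (CH3)3N.
Ka = Kw/Kb = 1.0×10^-14 / 7.2 × 10^-5 = 1.39 × 10^-10
From the ICE table, Ka = [H+]²/(0.0944 − [H+]) = 1.39 × 10^-10.
Neglecting [H+] in the denominator: [H+] = √(1.39 × 10^-10 × 0.0944) = 3.62 × 10^-6 M
Check: 0.0038% ionized — well under 5%, approximation valid.
pH = −log[H+] = −log(3.62 × 10^-6) = 5.44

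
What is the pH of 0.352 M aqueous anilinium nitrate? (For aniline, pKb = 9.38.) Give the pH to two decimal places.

pH = 2.54

C6H5NH3+ is the conjugate acid of the weak base C6H5NH2.
Kb = 10^(−9.38) = 4.17 × 10^-10
Ka = Kw/Kb = 1.0×10^-14 / 4.17 × 10^-10 = 2.40 × 10^-5
Ka = [H+]²/(0.352 − [H+]) = 2.40 × 10^-5
Since Ka ≪ C₀, [H+] ≈ √(Ka·C₀) = 2.91 × 10^-3 M.
([H+]/C₀ = 0.83% < 5%, so the approximation holds.)
pH = −log[H+] = −log(2.91 × 10^-3) = 2.54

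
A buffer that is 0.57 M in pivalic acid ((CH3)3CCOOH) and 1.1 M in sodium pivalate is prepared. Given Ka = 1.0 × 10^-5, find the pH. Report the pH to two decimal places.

pKa = −log(1.0 × 10^-5) = 5.000
pH = pKa + log([A⁻]/[HA]) = 5.000 + log(1.1/0.57)
pH = 5.000 + (+0.286) = 5.29

pH = 5.29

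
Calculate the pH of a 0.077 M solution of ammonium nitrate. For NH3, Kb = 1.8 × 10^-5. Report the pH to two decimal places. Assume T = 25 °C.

pH = 5.18

NH4+ is the conjugate acid of the weak base NH3.
Ka = Kw/Kb = 1.0×10^-14 / 1.8 × 10^-5 = 5.56 × 10^-10
From the ICE table, Ka = x²/(0.077 − x) = 5.56 × 10^-10.
Assume x ≪ 0.077: x ≈ √(5.56 × 10^-10 × 0.077) = 6.54 × 10^-6 M
(x/C₀ = 0.0085% < 5%, so the approximation holds.)
pH = −log(6.54 × 10^-6) = 5.18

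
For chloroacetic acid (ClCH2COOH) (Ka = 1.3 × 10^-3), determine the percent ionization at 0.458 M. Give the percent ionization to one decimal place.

5.2%

ClCH2COOH ⇌ ClCH2COO- + H+; let x = [H+] at equilibrium.
Ka = x²/(C₀ − x); solving the quadratic gives x = 2.38 × 10^-2 M.
% ionization = x/C₀ × 100% = 2.38 × 10^-2/0.458 × 100% = 5.2%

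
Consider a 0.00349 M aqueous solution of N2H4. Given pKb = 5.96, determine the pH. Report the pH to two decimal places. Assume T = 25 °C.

N2H4 + H2O ⇌ N2H5+ + OH-
Kb = 10^(−5.96) = 1.10 × 10^-6
From the ICE table, Kb = [OH-]²/(0.00349 − [OH-]) = 1.10 × 10^-6.
Neglecting [OH-] in the denominator: [OH-] = √(1.10 × 10^-6 × 0.00349) = 6.20 × 10^-5 M
Check: 1.8% ionized — well under 5%, approximation valid.
pOH = 4.21, so pH = 14.00 − pOH = 9.79

pH = 9.79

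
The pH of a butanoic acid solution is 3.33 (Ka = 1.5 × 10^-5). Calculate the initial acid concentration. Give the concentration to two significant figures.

C₀ = 1.5 × 10^-2 M

[H+] = 10^(-3.33) = 4.68 × 10^-4 M = x
Ka = x²/(C₀ − x) ⇒ C₀ = x + x²/Ka
C₀ = 4.68 × 10^-4 + (4.68 × 10^-4)²/(1.5 × 10^-5) = 1.51 × 10^-2 M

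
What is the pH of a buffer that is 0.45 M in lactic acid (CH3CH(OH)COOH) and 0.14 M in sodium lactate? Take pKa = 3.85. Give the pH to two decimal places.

Henderson–Hasselbalch: pH = pKa + log([CH3CH(OH)COO-]/[CH3CH(OH)COOH]) = 3.85 + log(0.14/0.45)
pH = 3.85 + (-0.507) = 3.34

pH = 3.34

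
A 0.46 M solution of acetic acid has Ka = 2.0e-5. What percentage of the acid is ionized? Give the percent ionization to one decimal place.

0.7%

CH3COOH ⇌ CH3COO- + H+; let x = [H+] at equilibrium.
x ≈ √(Ka·C₀) = √(2.0 × 10^-5 × 0.46) = 3.03 × 10^-3 M
Fraction ionized = 3.03 × 10^-3 / 0.46 = 0.0066 → 0.7%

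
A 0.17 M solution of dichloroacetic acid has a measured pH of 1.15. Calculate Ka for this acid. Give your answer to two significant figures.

[H+] = 10^(-1.15) = 7.08 × 10^-2 M
At equilibrium [HA] = 0.17 − 7.08 × 10^-2 = 9.92 × 10^-2 M
Ka = [H+][A-]/[HA] = (7.08 × 10^-2)² / 9.92 × 10^-2 = 5.1 × 10^-2

Ka = 5.1 × 10^-2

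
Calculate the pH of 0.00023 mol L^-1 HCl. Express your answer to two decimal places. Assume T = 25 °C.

HCl is a strong acid and dissociates completely, so [H+] = 0.00023 M.
pH = -log(0.00023) = 3.64

pH = 3.64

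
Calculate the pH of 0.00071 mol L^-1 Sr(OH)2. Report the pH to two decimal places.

Sr(OH)2 is a strong base (each formula unit releases 2 OH-); [OH-] = 0.00142 M.
pOH = -log(0.00142) = 2.85
pH = 14.00 - 2.85 = 11.15

pH = 11.15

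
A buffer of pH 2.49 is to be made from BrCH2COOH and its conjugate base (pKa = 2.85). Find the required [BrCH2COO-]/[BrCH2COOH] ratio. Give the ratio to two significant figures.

ratio = 0.44

pH = pKa + log(r) ⇒ log(r) = 2.49 − 2.85 = -0.36
r = [BrCH2COO-]/[BrCH2COOH] = 10^(-0.36) = 0.437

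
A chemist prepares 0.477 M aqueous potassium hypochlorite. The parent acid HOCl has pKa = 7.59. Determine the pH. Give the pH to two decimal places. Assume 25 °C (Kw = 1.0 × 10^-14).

OCl- is the conjugate base of the weak acid HOCl.
Ka = 10^(−7.59) = 2.57 × 10^-8
Kb = Kw/Ka = 1.0×10^-14 / 2.57 × 10^-8 = 3.89 × 10^-7
Kb = [OH-]²/(0.477 − [OH-]) = 3.89 × 10^-7
Neglecting [OH-] in the denominator: [OH-] = √(3.89 × 10^-7 × 0.477) = 4.31 × 10^-4 M
([OH-]/C₀ = 0.09% < 5%, so the approximation holds.)
pOH = 3.37, so pH = 14.00 − pOH = 10.63

pH = 10.63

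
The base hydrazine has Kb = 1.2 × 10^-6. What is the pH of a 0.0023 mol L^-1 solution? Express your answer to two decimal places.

pH = 9.72

N2H4 + H2O ⇌ N2H5+ + OH-
From the ICE table, Kb = [OH-]²/(0.0023 − [OH-]) = 1.2 × 10^-6.
Since Kb ≪ C₀, [OH-] ≈ √(Kb·C₀) = 5.25 × 10^-5 M.
Check: 2.3% ionized — well under 5%, approximation valid.
pOH = 4.28, so pH = 14.00 − pOH = 9.72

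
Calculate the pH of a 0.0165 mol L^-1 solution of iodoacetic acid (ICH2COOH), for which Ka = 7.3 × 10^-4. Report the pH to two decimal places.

ICH2COOH ⇌ ICH2COO- + H+
Ka = x²/(0.0165 − x) = 7.3 × 10^-4
The 5% rule fails; solving x² + Ka·x − Ka·C₀ = 0 exactly:
x = (−Ka + √(Ka² + 4·Ka·C₀))/2 = 3.12 × 10^-3 M
pH = −log(3.12 × 10^-3) = 2.51

pH = 2.51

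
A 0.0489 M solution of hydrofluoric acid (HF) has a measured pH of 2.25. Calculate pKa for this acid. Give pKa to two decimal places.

[H+] = 10^(-2.25) = 5.62 × 10^-3 M
At equilibrium [HA] = 0.0489 − 5.62 × 10^-3 = 4.33 × 10^-2 M
Ka = [H+][A-]/[HA] = (5.62 × 10^-3)² / 4.33 × 10^-2 = 7.29 × 10^-4
pKa = -log(7.29 × 10^-4) = 3.14

pKa = 3.14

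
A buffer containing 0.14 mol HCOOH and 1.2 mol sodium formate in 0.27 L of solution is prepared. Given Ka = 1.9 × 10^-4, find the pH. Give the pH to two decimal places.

pKa = −log(1.9 × 10^-4) = 3.721
Henderson–Hasselbalch: pH = pKa + log([HCOO-]/[HCOOH]) = 3.721 + log(1.2/0.14)
pH = 3.721 + (+0.933) = 4.65

pH = 4.65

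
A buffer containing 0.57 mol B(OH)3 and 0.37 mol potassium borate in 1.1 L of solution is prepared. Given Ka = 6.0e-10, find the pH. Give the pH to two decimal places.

pKa = −log(6.0 × 10^-10) = 9.222
pH = pKa + log([A⁻]/[HA]) = 9.222 + log(0.37/0.57)
pH = 9.222 + (-0.188) = 9.03

pH = 9.03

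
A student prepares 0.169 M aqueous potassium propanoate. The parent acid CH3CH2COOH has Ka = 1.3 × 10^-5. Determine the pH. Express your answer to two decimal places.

CH3CH2COO- is the conjugate base of the weak acid CH3CH2COOH.
Kb = Kw/Ka = 1.0×10^-14 / 1.3 × 10^-5 = 7.69 × 10^-10
Kb = x²/(0.169 − x) = 7.69 × 10^-10
Since Kb ≪ C₀, x ≈ √(Kb·C₀) = 1.14 × 10^-5 M.
pOH = −log(1.14 × 10^-5) = 4.94; pH = 14.00 − 4.94 = 9.06

pH = 9.06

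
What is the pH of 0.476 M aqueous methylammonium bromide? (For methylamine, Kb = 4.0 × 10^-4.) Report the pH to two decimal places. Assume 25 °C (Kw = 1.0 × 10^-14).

pH = 5.46

CH3NH3+ is the conjugate acid of the weak base CH3NH2.
Ka = Kw/Kb = 1.0×10^-14 / 4.0 × 10^-4 = 2.50 × 10^-11
From the ICE table, Ka = [H+]²/(0.476 − [H+]) = 2.50 × 10^-11.
Neglecting [H+] in the denominator: [H+] = √(2.50 × 10^-11 × 0.476) = 3.45 × 10^-6 M
pH = −log(3.45 × 10^-6) = 5.46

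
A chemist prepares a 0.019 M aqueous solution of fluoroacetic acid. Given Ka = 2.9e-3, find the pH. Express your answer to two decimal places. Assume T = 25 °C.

pH = 2.21

FCH2COOH ⇌ FCH2COO- + H+
Let x = [H+] at equilibrium. Ka = x²/(0.019 − x).
The 5% rule fails; solving x² + Ka·x − Ka·C₀ = 0 exactly:
x = [−0.0029 + √(0.0029² + 0.00022)]/2 = 6.11 × 10^-3 M
pH = −log[H+] = −log(6.11 × 10^-3) = 2.21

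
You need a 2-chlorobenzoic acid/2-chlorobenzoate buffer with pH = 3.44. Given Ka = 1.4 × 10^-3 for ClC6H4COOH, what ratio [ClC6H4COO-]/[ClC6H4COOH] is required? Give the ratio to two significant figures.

ratio = 3.9

pKa = -log(1.4 × 10^-3) = 2.854
pH = pKa + log(r) ⇒ log(r) = 3.44 − 2.854 = +0.586
r = [ClC6H4COO-]/[ClC6H4COOH] = 10^(+0.586) = 3.85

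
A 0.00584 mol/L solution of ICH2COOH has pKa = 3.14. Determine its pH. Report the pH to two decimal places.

ICH2COOH ⇌ ICH2COO- + H+
Ka = 10^(−3.14) = 7.24 × 10^-4
From the ICE table, Ka = [H+]²/(0.00584 − [H+]) = 7.24 × 10^-4.
Here C₀/Ka ≈ 8.07, so the small-[H+] approximation fails. Use the quadratic:
[H+] = (−Ka + √(Ka² + 4·Ka·C₀))/2 = 1.73 × 10^-3 M
pH = −log(1.73 × 10^-3) = 2.76

pH = 2.76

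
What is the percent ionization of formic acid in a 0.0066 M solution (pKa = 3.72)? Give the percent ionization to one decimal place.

HCOOH ⇌ HCOO- + H+; let x = [H+] at equilibrium.
Ka = 10^(−3.72) = 1.91 × 10^-4
Solve x² + 0.000191x − 1.26e-06 = 0 → x = 1.03 × 10^-3 M
Fraction ionized = 1.03 × 10^-3 / 0.0066 = 0.1561 → 15.6%

15.6%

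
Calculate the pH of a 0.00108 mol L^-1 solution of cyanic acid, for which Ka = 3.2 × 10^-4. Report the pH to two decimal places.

HOCN ⇌ OCN- + H+
Ka = [H+]²/(0.00108 − [H+]) = 3.2 × 10^-4
[H+] is not negligible relative to C₀; solve [H+]² + 0.00032·[H+] − 3.46e-07 = 0.
[H+] = (−Ka + √(Ka² + 4·Ka·C₀))/2 = 4.49 × 10^-4 M
pH = −log(4.49 × 10^-4) = 3.35

pH = 3.35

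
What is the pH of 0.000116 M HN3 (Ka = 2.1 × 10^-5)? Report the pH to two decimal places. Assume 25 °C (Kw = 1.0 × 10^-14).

HN3 ⇌ N3- + H+
Ka = [H+]²/(0.000116 − [H+]) = 2.1 × 10^-5
The 5% rule fails; solving [H+]² + Ka·[H+] − Ka·C₀ = 0 exactly:
[H+] = (−Ka + √(Ka² + 4·Ka·C₀))/2 = 4.00 × 10^-5 M
pH = −log(4.00 × 10^-5) = 4.40

pH = 4.40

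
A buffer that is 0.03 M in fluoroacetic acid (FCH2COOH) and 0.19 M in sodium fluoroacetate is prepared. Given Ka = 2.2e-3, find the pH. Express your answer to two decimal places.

pKa = −log(2.2 × 10^-3) = 2.658
pH = pKa + log([A⁻]/[HA]) = 2.658 + log(0.19/0.03)
pH = 2.658 + (+0.802) = 3.46

pH = 3.46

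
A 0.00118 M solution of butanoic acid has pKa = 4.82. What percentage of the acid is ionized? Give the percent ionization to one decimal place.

CH3(CH2)2COOH ⇌ CH3(CH2)2COO- + H+; let x = [H+] at equilibrium.
Ka = 10^(−4.82) = 1.51 × 10^-5
Ka = x²/(C₀ − x); solving the quadratic gives x = 1.26 × 10^-4 M.
Fraction ionized = 1.26 × 10^-4 / 0.00118 = 0.1068 → 10.7%

10.7%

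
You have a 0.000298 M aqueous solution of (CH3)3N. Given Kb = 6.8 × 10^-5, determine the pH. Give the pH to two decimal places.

(CH3)3N + H2O ⇌ (CH3)3NH+ + OH-
Kb = [OH-]²/(0.000298 − [OH-]) = 6.8 × 10^-5
Here C₀/Kb ≈ 4.38, so the small-[OH-] approximation fails. Use the quadratic:
[OH-] = (−Kb + √(Kb² + 4·Kb·C₀))/2 = 1.12 × 10^-4 M
pOH = 3.95, so pH = 14.00 − pOH = 10.05

pH = 10.05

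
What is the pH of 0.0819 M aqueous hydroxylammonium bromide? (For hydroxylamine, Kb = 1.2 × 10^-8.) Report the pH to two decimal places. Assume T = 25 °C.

pH = 3.58

NH3OH+ is the conjugate acid of the weak base NH2OH.
Ka = Kw/Kb = 1.0×10^-14 / 1.2 × 10^-8 = 8.33 × 10^-7
Ka = [H+]²/(0.0819 − [H+]) = 8.33 × 10^-7
Since Ka ≪ C₀, [H+] ≈ √(Ka·C₀) = 2.61 × 10^-4 M.
pH = −log[H+] = −log(2.61 × 10^-4) = 3.58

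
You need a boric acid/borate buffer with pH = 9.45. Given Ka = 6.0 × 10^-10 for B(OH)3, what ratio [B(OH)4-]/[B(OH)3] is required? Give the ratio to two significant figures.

ratio = 1.7

pKa = -log(6.0 × 10^-10) = 9.222
pH = pKa + log(r) ⇒ log(r) = 9.45 − 9.222 = +0.228
r = [B(OH)4-]/[B(OH)3] = 10^(+0.228) = 1.69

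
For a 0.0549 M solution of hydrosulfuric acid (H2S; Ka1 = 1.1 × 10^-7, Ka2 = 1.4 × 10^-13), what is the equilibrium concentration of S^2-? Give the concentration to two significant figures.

1.4 × 10^-13 M

First ionization gives [H+] ≈ [HS-] = 7.77 × 10^-5 M.
Second step: Ka2 = [H+][S^2-]/[HS-] ≈ [S^2-] (since [H+] ≈ [HS-]).
So [S^2-] ≈ Ka2.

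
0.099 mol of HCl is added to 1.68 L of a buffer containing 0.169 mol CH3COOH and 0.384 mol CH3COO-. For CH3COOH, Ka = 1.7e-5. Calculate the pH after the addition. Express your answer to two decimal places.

Added H+ converts CH3COO- to CH3COOH: CH3COOH → 0.268 mol, CH3COO- → 0.285 mol.
pKa = −log(1.7 × 10^-5) = 4.770
pH = pKa + log(n_CH3COO-/n_CH3COOH) = 4.770 + log(0.285/0.268) = 4.770 + (+0.027)

pH = 4.80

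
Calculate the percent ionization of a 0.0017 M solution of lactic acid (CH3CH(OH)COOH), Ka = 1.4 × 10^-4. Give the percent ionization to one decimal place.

CH3CH(OH)COOH ⇌ CH3CH(OH)COO- + H+; let x = [H+] at equilibrium.
Ka = x²/(C₀ − x); solving the quadratic gives x = 4.23 × 10^-4 M.
% ionization = x/C₀ × 100% = 4.23 × 10^-4/0.0017 × 100% = 24.9%

24.9%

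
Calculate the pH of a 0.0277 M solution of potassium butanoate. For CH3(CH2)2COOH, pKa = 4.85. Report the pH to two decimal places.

pH = 8.65

CH3(CH2)2COO- is the conjugate base of the weak acid CH3(CH2)2COOH.
Ka = 10^(−4.85) = 1.41 × 10^-5
Kb = Kw/Ka = 1.0×10^-14 / 1.41 × 10^-5 = 7.09 × 10^-10
From the ICE table, Kb = x²/(0.0277 − x) = 7.09 × 10^-10.
Since Kb ≪ C₀, x ≈ √(Kb·C₀) = 4.43 × 10^-6 M.
Check: 0.016% ionized — well under 5%, approximation valid.
pOH = −log(4.43 × 10^-6) = 5.35; pH = 14.00 − 5.35 = 8.65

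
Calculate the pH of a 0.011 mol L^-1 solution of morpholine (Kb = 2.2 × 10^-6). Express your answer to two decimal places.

pH = 10.19

C4H8ONH + H2O ⇌ C4H8ONH2+ + OH-
Kb = x²/(0.011 − x) = 2.2 × 10^-6
Since Kb ≪ C₀, x ≈ √(Kb·C₀) = 1.56 × 10^-4 M.
(x/C₀ = 1.4% < 5%, so the approximation holds.)
pOH = −log(1.56 × 10^-4) = 3.81; pH = 14.00 − 3.81 = 10.19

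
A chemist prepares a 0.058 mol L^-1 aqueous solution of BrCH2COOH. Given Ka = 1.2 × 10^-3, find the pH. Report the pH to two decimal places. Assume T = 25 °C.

BrCH2COOH ⇌ BrCH2COO- + H+
From the ICE table, Ka = [H+]²/(0.058 − [H+]) = 1.2 × 10^-3.
Here C₀/Ka ≈ 48.3, so the small-[H+] approximation fails. Use the quadratic:
[H+] = (−Ka + √(Ka² + 4·Ka·C₀))/2 = 7.76 × 10^-3 M
pH = −log(7.76 × 10^-3) = 2.11

pH = 2.11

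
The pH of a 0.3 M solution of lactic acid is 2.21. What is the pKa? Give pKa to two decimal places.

pKa = 3.89

[H+] = 10^(-2.21) = 6.17 × 10^-3 M
At equilibrium [HA] = 0.3 − 6.17 × 10^-3 = 2.94 × 10^-1 M
Ka = [H+][A-]/[HA] = (6.17 × 10^-3)² / 2.94 × 10^-1 = 1.29 × 10^-4
pKa = -log(1.29 × 10^-4) = 3.89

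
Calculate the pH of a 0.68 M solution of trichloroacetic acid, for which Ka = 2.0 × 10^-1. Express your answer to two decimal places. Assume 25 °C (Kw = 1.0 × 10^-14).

Cl3CCOOH ⇌ Cl3CCOO- + H+
From the ICE table, Ka = [H+]²/(0.68 − [H+]) = 2.0 × 10^-1.
[H+] is not negligible relative to C₀; solve [H+]² + 0.2·[H+] − 0.136 = 0.
[H+] = [−0.2 + √(0.2² + 0.544)]/2 = 2.82 × 10^-1 M
pH = −log(2.82 × 10^-1) = 0.55

pH = 0.55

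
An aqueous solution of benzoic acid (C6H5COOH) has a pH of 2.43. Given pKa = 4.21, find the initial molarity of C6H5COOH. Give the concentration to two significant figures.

C₀ = 2.3 × 10^-1 M

[H+] = 10^(-2.43) = 3.72 × 10^-3 M = x
Ka = 10^(−4.21) = 6.17 × 10^-5
Ka = x²/(C₀ − x) ⇒ C₀ = x + x²/Ka
C₀ = 3.72 × 10^-3 + (3.72 × 10^-3)²/(6.17 × 10^-5) = 2.28 × 10^-1 M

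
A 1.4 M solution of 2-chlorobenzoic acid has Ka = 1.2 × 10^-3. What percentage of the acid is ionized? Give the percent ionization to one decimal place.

ClC6H4COOH ⇌ ClC6H4COO- + H+; let x = [H+] at equilibrium.
x ≈ √(Ka·C₀) = √(1.2 × 10^-3 × 1.4) = 4.10 × 10^-2 M
Fraction ionized = 4.10 × 10^-2 / 1.4 = 0.0293 → 2.9%

2.9%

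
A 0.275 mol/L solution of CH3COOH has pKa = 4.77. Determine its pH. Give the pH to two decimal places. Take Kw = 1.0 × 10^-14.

CH3COOH ⇌ CH3COO- + H+
Ka = 10^(−4.77) = 1.70 × 10^-5
From the ICE table, Ka = [H+]²/(0.275 − [H+]) = 1.70 × 10^-5.
Assume [H+] ≪ 0.275: [H+] ≈ √(1.70 × 10^-5 × 0.275) = 2.16 × 10^-3 M
([H+]/C₀ = 0.79% < 5%, so the approximation holds.)
pH = −log(2.16 × 10^-3) = 2.67

pH = 2.67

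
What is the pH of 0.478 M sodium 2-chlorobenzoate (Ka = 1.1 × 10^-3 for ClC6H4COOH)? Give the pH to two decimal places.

pH = 8.32

ClC6H4COO- is the conjugate base of the weak acid ClC6H4COOH.
Kb = Kw/Ka = 1.0×10^-14 / 1.1 × 10^-3 = 9.09 × 10^-12
Let x = [OH-] at equilibrium. Kb = x²/(0.478 − x).
Since Kb ≪ C₀, x ≈ √(Kb·C₀) = 2.08 × 10^-6 M.
(x/C₀ = 0.00044% < 5%, so the approximation holds.)
pOH = 5.68, so pH = 14.00 − pOH = 8.32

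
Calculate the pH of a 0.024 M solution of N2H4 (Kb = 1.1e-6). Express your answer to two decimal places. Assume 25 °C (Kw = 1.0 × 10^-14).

pH = 10.21

N2H4 + H2O ⇌ N2H5+ + OH-
From the ICE table, Kb = x²/(0.024 − x) = 1.1 × 10^-6.
Since Kb ≪ C₀, x ≈ √(Kb·C₀) = 1.62 × 10^-4 M.
(x/C₀ = 0.68% < 5%, so the approximation holds.)
pOH = −log(1.62 × 10^-4) = 3.79; pH = 14.00 − 3.79 = 10.21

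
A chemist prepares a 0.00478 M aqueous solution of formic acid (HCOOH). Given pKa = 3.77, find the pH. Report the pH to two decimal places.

pH = 3.09

HCOOH ⇌ HCOO- + H+
Ka = 10^(−3.77) = 1.70 × 10^-4
Let x = [H+] at equilibrium. Ka = x²/(0.00478 − x).
x is not negligible relative to C₀; solve x² + 0.00017·x − 8.13e-07 = 0.
x = (−Ka + √(Ka² + 4·Ka·C₀))/2 = 8.20 × 10^-4 M
pH = −log[H+] = −log(8.20 × 10^-4) = 3.09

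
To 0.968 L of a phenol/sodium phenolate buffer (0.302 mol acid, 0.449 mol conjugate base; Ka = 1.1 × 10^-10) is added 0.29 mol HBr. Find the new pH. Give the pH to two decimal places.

Added H+ converts C6H5O- to C6H5OH: C6H5OH → 0.592 mol, C6H5O- → 0.159 mol.
pKa = −log(1.1 × 10^-10) = 9.959
pH = pKa + log([A⁻]/[HA]) = 9.959 + log(0.159/0.592) = 9.959 -0.571

pH = 9.39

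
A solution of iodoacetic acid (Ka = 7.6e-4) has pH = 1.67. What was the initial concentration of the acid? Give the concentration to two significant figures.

C₀ = 6.2 × 10^-1 M

[H+] = 10^(-1.67) = 2.14 × 10^-2 M = x
Ka = x²/(C₀ − x) ⇒ C₀ = x + x²/Ka
C₀ = 2.14 × 10^-2 + (2.14 × 10^-2)²/(7.6 × 10^-4) = 6.24 × 10^-1 M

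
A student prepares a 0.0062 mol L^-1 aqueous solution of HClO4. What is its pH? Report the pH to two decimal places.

HClO4 is a strong acid and dissociates completely, so [H+] = 0.0062 M.
pH = -log(0.0062) = 2.21

pH = 2.21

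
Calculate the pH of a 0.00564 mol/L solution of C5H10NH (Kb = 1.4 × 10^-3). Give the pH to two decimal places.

C5H10NH + H2O ⇌ C5H10NH2+ + OH-
From the ICE table, Kb = [OH-]²/(0.00564 − [OH-]) = 1.4 × 10^-3.
Here C₀/Kb ≈ 4.03, so the small-[OH-] approximation fails. Use the quadratic:
[OH-] = (−Kb + √(Kb² + 4·Kb·C₀))/2 = 2.20 × 10^-3 M
pOH = 2.66, so pH = 14.00 − pOH = 11.34

pH = 11.34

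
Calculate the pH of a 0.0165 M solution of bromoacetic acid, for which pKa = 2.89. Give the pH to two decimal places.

pH = 2.40

BrCH2COOH ⇌ BrCH2COO- + H+
Ka = 10^(−2.89) = 1.29 × 10^-3
Ka = [H+]²/(0.0165 − [H+]) = 1.29 × 10^-3
The 5% rule fails; solving [H+]² + Ka·[H+] − Ka·C₀ = 0 exactly:
[H+] = [−0.00129 + √(0.00129² + 8.51e-05)]/2 = 4.01 × 10^-3 M
pH = −log[H+] = −log(4.01 × 10^-3) = 2.40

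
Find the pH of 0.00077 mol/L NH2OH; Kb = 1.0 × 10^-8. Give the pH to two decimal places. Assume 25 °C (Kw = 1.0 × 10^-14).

pH = 8.44

NH2OH + H2O ⇌ NH3OH+ + OH-
Kb = x²/(0.00077 − x) = 1.0 × 10^-8
Assume x ≪ 0.00077: x ≈ √(1.0 × 10^-8 × 0.00077) = 2.77 × 10^-6 M
pOH = 5.56, so pH = 14.00 − pOH = 8.44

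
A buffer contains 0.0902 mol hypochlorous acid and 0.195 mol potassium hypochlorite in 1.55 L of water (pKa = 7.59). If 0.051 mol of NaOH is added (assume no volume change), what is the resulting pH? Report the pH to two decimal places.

After neutralization: n(HOCl) = 0.0392 mol, n(OCl-) = 0.246 mol.
pH = pKa + log([A⁻]/[HA]) = 7.59 + log(0.246/0.0392) = 7.59 +0.798

pH = 8.39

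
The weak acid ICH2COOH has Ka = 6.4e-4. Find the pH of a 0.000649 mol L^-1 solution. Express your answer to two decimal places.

ICH2COOH ⇌ ICH2COO- + H+
Ka = x²/(0.000649 − x) = 6.4 × 10^-4
Here C₀/Ka ≈ 1.01, so the small-x approximation fails. Use the quadratic:
x = (−Ka + √(Ka² + 4·Ka·C₀))/2 = 4.00 × 10^-4 M
pH = −log(4.00 × 10^-4) = 3.40

pH = 3.40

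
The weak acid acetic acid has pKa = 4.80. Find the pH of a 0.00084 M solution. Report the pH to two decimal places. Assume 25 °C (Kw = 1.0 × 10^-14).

pH = 3.97

CH3COOH ⇌ CH3COO- + H+
Ka = 10^(−4.80) = 1.58 × 10^-5
From the ICE table, Ka = [H+]²/(0.00084 − [H+]) = 1.58 × 10^-5.
[H+] is not negligible relative to C₀; solve [H+]² + 1.58e-05·[H+] − 1.33e-08 = 0.
[H+] = (−Ka + √(Ka² + 4·Ka·C₀))/2 = 1.08 × 10^-4 M
pH = −log(1.08 × 10^-4) = 3.97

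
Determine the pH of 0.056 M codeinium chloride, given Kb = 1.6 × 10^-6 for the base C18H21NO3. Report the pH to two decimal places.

C18H22NO3+ is the conjugate acid of the weak base C18H21NO3.
Ka = Kw/Kb = 1.0×10^-14 / 1.6 × 10^-6 = 6.25 × 10^-9
From the ICE table, Ka = [H+]²/(0.056 − [H+]) = 6.25 × 10^-9.
Since Ka ≪ C₀, [H+] ≈ √(Ka·C₀) = 1.87 × 10^-5 M.
pH = −log[H+] = −log(1.87 × 10^-5) = 4.73

pH = 4.73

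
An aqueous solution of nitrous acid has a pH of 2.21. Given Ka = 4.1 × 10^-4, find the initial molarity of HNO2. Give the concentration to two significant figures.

[H+] = 10^(-2.21) = 6.17 × 10^-3 M = x
Ka = x²/(C₀ − x) ⇒ C₀ = x + x²/Ka
C₀ = 6.17 × 10^-3 + (6.17 × 10^-3)²/(4.1 × 10^-4) = 9.90 × 10^-2 M

C₀ = 9.9 × 10^-2 M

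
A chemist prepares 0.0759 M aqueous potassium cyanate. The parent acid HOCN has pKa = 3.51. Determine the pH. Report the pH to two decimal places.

pH = 8.20

OCN- is the conjugate base of the weak acid HOCN.
Ka = 10^(−3.51) = 3.09 × 10^-4
Kb = Kw/Ka = 1.0×10^-14 / 3.09 × 10^-4 = 3.24 × 10^-11
From the ICE table, Kb = [OH-]²/(0.0759 − [OH-]) = 3.24 × 10^-11.
Since Kb ≪ C₀, [OH-] ≈ √(Kb·C₀) = 1.57 × 10^-6 M.
Check: 0.0021% ionized — well under 5%, approximation valid.
pOH = 5.80, so pH = 14.00 − pOH = 8.20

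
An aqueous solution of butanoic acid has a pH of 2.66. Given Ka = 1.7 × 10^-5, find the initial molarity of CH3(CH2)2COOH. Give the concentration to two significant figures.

[H+] = 10^(-2.66) = 2.19 × 10^-3 M = x
Ka = x²/(C₀ − x) ⇒ C₀ = x + x²/Ka
C₀ = 2.19 × 10^-3 + (2.19 × 10^-3)²/(1.7 × 10^-5) = 2.84 × 10^-1 M

C₀ = 2.8 × 10^-1 M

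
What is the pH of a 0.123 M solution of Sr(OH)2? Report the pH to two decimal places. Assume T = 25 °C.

Sr(OH)2 is a strong base (each formula unit releases 2 OH-); [OH-] = 0.246 M.
pOH = -log(0.246) = 0.61
pH = 14.00 - 0.61 = 13.39

pH = 13.39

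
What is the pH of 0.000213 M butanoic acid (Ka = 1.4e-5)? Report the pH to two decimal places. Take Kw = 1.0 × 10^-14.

pH = 4.32

CH3(CH2)2COOH ⇌ CH3(CH2)2COO- + H+
Let x = [H+] at equilibrium. Ka = x²/(0.000213 − x).
x is not negligible relative to C₀; solve x² + 1.4e-05·x − 2.98e-09 = 0.
x = [−1.4e-05 + √(1.4e-05² + 1.19e-08)]/2 = 4.81 × 10^-5 M
pH = −log(4.81 × 10^-5) = 4.32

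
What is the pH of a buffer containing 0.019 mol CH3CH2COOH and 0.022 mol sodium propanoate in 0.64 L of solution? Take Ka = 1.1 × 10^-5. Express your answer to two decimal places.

pKa = −log(1.1 × 10^-5) = 4.959
Henderson–Hasselbalch: pH = pKa + log([CH3CH2COO-]/[CH3CH2COOH]) = 4.959 + log(0.022/0.019)
pH = 4.959 + (+0.064) = 5.02

pH = 5.02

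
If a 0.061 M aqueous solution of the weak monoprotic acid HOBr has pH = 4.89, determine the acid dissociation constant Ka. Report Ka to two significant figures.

[H+] = 10^(-4.89) = 1.29 × 10^-5 M
At equilibrium [HA] = 0.061 − 1.29 × 10^-5 = 6.10 × 10^-2 M
Ka = [H+][A-]/[HA] = (1.29 × 10^-5)² / 6.10 × 10^-2 = 2.7 × 10^-9

Ka = 2.7 × 10^-9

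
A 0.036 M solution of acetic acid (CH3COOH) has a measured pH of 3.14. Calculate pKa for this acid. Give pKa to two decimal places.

pKa = 4.83

[H+] = 10^(-3.14) = 7.24 × 10^-4 M
At equilibrium [HA] = 0.036 − 7.24 × 10^-4 = 3.53 × 10^-2 M
Ka = [H+][A-]/[HA] = (7.24 × 10^-4)² / 3.53 × 10^-2 = 1.48 × 10^-5
pKa = -log(1.48 × 10^-5) = 4.83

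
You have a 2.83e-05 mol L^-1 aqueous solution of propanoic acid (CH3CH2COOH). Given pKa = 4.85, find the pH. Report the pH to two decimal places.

pH = 4.85

CH3CH2COOH ⇌ CH3CH2COO- + H+
Ka = 10^(−4.85) = 1.41 × 10^-5
Let x = [H+] at equilibrium. Ka = x²/(2.83e-05 − x).
Here C₀/Ka ≈ 2.01, so the small-x approximation fails. Use the quadratic:
x = [−1.41e-05 + √(1.41e-05² + 1.6e-09)]/2 = 1.41 × 10^-5 M
pH = −log[H+] = −log(1.41 × 10^-5) = 4.85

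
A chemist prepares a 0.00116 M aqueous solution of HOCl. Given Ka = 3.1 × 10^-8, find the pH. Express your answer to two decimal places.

HOCl ⇌ OCl- + H+
Ka = x²/(0.00116 − x) = 3.1 × 10^-8
Since Ka ≪ C₀, x ≈ √(Ka·C₀) = 6.00 × 10^-6 M.
(x/C₀ = 0.52% < 5%, so the approximation holds.)
pH = −log(6.00 × 10^-6) = 5.22

pH = 5.22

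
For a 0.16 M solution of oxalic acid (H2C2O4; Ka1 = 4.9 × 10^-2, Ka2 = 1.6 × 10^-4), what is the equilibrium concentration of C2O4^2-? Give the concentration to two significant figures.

First ionization gives [H+] ≈ [HC2O4-] = 6.74 × 10^-2 M.
Second step: Ka2 = [H+][C2O4^2-]/[HC2O4-] ≈ [C2O4^2-] (since [H+] ≈ [HC2O4-]).
So [C2O4^2-] ≈ Ka2.

1.6 × 10^-4 M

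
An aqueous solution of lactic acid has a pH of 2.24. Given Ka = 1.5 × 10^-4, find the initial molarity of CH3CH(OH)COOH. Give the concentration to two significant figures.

C₀ = 2.3 × 10^-1 M

[H+] = 10^(-2.24) = 5.75 × 10^-3 M = x
Ka = x²/(C₀ − x) ⇒ C₀ = x + x²/Ka
C₀ = 5.75 × 10^-3 + (5.75 × 10^-3)²/(1.5 × 10^-4) = 2.26 × 10^-1 M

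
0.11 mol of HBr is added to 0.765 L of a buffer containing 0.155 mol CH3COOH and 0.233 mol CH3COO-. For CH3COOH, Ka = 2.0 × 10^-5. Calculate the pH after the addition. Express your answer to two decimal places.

After neutralization: n(CH3COOH) = 0.265 mol, n(CH3COO-) = 0.123 mol.
pKa = −log(2.0 × 10^-5) = 4.699
pH = pKa + log(n_CH3COO-/n_CH3COOH) = 4.699 + log(0.123/0.265) = 4.699 + (-0.333)

pH = 4.37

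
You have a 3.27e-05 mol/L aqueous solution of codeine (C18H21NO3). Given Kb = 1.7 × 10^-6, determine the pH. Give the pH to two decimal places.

pH = 8.82

C18H21NO3 + H2O ⇌ C18H22NO3+ + OH-
From the ICE table, Kb = [OH-]²/(3.27e-05 − [OH-]) = 1.7 × 10^-6.
The 5% rule fails; solving [OH-]² + Kb·[OH-] − Kb·C₀ = 0 exactly:
[OH-] = (−Kb + √(Kb² + 4·Kb·C₀))/2 = 6.65 × 10^-6 M
pOH = −log(6.65 × 10^-6) = 5.18; pH = 14.00 − 5.18 = 8.82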